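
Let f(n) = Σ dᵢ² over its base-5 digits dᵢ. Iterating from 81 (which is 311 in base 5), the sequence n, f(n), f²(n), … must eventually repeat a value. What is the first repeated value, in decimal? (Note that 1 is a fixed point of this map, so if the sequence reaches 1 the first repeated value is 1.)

81 = (3,1,1)_5 → 11
11 = (2,1)_5 → 5
5 = (1,0)_5 → 1  — reached the fixed point 1.
1 → 1, so 1 is the first repeated value.

1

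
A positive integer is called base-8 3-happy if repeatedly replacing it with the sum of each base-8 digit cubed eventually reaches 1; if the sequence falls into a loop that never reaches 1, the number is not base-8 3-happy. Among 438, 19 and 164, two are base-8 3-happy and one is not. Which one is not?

19

438: 438 → 648 → 10 → 9 → 2 → 8 → 1  — reaches 1 (base-8 3-happy)
19: 19 → 35 → 91 → 55 → 559 → 469 → 476 → 434 → 440 → 559  — repeats 559 (not base-8 3-happy)
164: 164 → 136 → 9 → 2 → 8 → 1  — reaches 1 (base-8 3-happy)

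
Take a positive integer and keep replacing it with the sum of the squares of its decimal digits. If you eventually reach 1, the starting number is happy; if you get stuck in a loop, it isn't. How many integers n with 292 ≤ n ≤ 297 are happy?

1

292: 292 → 89 → 145 → 42 → 20 → 4 → 16 → 37 → 58 → 89  — not happy
293: 293 → 94 → 97 → 130 → 10 → 1  — happy
294: 294 → 101 → 2 → 4 → 16 → 37 → 58 → 89 → 145 → 42 → 20 → 4  — not happy
295: 295 → 110 → 2 → 4 → 16 → 37 → 58 → 89 → 145 → 42 → 20 → 4  — not happy
296: 296 → 121 → 6 → 36 → 45 → 41 → 17 → 50 → 25 → 29 → 85 → 89 → 145 → 42 → 20 → 4 → 16 → 37 → 58 → 89  — not happy
297: 297 → 134 → 26 → 40 → 16 → 37 → 58 → 89 → 145 → 42 → 20 → 4 → 16  — not happy
happy: 293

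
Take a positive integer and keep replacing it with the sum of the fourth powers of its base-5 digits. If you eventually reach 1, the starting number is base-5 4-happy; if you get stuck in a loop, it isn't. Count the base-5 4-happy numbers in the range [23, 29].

1

23: 23 → 337 → 129 → 257 → 33 → 83 → 163 → 99 → 593 → 499 → 849 → 595 → 593  — not base-5 4-happy
24: 24 → 512 → 288 → 114 → 528 → 338 → 194 → 354 → 528  — not base-5 4-happy
25: 25 → 1  — base-5 4-happy
26: 26 → 2 → 16 → 82 → 98 → 418 → 244 → 594 → 674 → 514 → 528 → 338 → 194 → 354 → 528  — not base-5 4-happy
27: 27 → 17 → 97 → 353 → 353  — not base-5 4-happy
28: 28 → 82 → 98 → 418 → 244 → 594 → 674 → 514 → 528 → 338 → 194 → 354 → 528  — not base-5 4-happy
29: 29 → 257 → 33 → 83 → 163 → 99 → 593 → 499 → 849 → 595 → 593  — not base-5 4-happy
base-5 4-happy: 25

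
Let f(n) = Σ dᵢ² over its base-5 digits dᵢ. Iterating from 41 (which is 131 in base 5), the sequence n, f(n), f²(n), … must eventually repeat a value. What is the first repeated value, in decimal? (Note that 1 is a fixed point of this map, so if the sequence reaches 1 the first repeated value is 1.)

41 = (1,3,1)_5 → 1² + 3² + 1² = 11
11 = (2,1)_5 → 2² + 1² = 5
5 = (1,0)_5 → 1² + 0² = 1  — reached the fixed point 1.
1 → 1, so 1 is the first repeated value.

1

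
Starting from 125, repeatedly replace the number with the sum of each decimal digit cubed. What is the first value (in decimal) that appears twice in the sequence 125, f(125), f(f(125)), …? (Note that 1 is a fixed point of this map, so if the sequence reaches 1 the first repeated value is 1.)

125 → 134
134 → 92
92 → 737
737 → 713
713 → 371
371 → 371  — 371 already appeared earlier.

371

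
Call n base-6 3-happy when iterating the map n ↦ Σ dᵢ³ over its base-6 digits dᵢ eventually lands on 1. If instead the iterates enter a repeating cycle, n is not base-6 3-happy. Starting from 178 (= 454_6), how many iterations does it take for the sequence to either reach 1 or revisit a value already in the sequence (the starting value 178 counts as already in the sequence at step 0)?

178 = (4,5,4)_6 → 4³ + 5³ + 4³ = 253
253 = (1,1,0,1)_6 → 1³ + 1³ + 0³ + 1³ = 3
3 = (3)_6 → 3³ = 27
27 = (4,3)_6 → 4³ + 3³ = 91
91 = (2,3,1)_6 → 2³ + 3³ + 1³ = 36
36 = (1,0,0)_6 → 1³ + 0³ + 0³ = 1  — reached 1.
That took 6 steps.

6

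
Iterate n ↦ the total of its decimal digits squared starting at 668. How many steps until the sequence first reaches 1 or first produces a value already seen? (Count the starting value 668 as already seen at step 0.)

668 → 6² + 6² + 8² = 136
136 → 1² + 3² + 6² = 46
46 → 4² + 6² = 52
52 → 5² + 2² = 29
29 → 2² + 9² = 85
85 → 8² + 5² = 89
89 → 8² + 9² = 145
145 → 1² + 4² + 5² = 42
42 → 4² + 2² = 20
20 → 2² + 0² = 4
4 → 4² = 16
16 → 1² + 6² = 37
37 → 3² + 7² = 58
58 → 5² + 8² = 89  — 89 repeats.
That took 14 steps.

14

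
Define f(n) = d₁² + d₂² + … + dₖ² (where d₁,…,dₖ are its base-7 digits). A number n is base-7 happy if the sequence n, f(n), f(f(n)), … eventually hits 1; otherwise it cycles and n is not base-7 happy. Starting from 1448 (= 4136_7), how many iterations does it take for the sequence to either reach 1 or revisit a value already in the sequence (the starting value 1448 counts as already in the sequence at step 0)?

1448 = (4,1,3,6)_7 → 4² + 1² + 3² + 6² = 16 + 1 + 9 + 36 = 62
62 = (1,1,6)_7 → 1² + 1² + 6² = 1 + 1 + 36 = 38
38 = (5,3)_7 → 5² + 3² = 25 + 9 = 34
34 = (4,6)_7 → 4² + 6² = 16 + 36 = 52
52 = (1,0,3)_7 → 1² + 0² + 3² = 1 + 0 + 9 = 10
10 = (1,3)_7 → 1² + 3² = 1 + 9 = 10  — 10 repeats.
That took 6 steps.

6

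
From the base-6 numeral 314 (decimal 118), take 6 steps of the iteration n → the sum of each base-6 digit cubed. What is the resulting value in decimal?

36

118 = (3,1,4)_6 → 3³ + 1³ + 4³ = 27 + 1 + 64 = 92
92 = (2,3,2)_6 → 2³ + 3³ + 2³ = 8 + 27 + 8 = 43
43 = (1,1,1)_6 → 1³ + 1³ + 1³ = 1 + 1 + 1 = 3
3 = (3)_6 → 3³ = 27
27 = (4,3)_6 → 4³ + 3³ = 64 + 27 = 91
91 = (2,3,1)_6 → 2³ + 3³ + 1³ = 8 + 27 + 1 = 36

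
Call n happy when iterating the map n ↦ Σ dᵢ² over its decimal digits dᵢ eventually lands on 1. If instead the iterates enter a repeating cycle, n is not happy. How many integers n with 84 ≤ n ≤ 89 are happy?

84: 84 → 80 → 64 → 52 → 29 → 85 → 89 → 145 → 42 → 20 → 4 → 16 → 37 → 58 → 89  (repeats 89)
85: 85 → 89 → 145 → 42 → 20 → 4 → 16 → 37 → 58 → 89  (repeats 89)
86: 86 → 100 → 1  (reaches 1)
87: 87 → 113 → 11 → 2 → 4 → 16 → 37 → 58 → 89 → 145 → 42 → 20 → 4  (repeats 4)
88: 88 → 128 → 69 → 117 → 51 → 26 → 40 → 16 → 37 → 58 → 89 → 145 → 42 → 20 → 4 → 16  (repeats 16)
89: 89 → 145 → 42 → 20 → 4 → 16 → 37 → 58 → 89  (repeats 89)
happy: 86

1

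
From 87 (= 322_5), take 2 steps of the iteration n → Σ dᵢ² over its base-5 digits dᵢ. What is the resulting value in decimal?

87 = (3,2,2)_5 → 3² + 2² + 2² = 17
17 = (3,2)_5 → 3² + 2² = 13

13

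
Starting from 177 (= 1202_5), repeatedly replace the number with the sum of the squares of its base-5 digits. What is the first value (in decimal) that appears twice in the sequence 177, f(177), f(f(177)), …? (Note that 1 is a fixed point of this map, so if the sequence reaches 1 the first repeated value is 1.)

13

177 = (1,2,0,2)_5 → 1² + 2² + 0² + 2² = 9
9 = (1,4)_5 → 1² + 4² = 17
17 = (3,2)_5 → 3² + 2² = 13
13 = (2,3)_5 → 2² + 3² = 13  — 13 already appeared earlier.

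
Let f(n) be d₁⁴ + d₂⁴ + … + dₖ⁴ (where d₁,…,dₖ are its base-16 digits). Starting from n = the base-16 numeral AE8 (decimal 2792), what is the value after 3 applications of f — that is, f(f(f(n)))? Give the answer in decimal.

30737

2792 = (10,14,8)_16 → 10⁴ + 14⁴ + 8⁴ = 10000 + 38416 + 4096 = 52512
52512 = (12,13,2,0)_16 → 12⁴ + 13⁴ + 2⁴ + 0⁴ = 20736 + 28561 + 16 + 0 = 49313
49313 = (12,0,10,1)_16 → 12⁴ + 0⁴ + 10⁴ + 1⁴ = 20736 + 0 + 10000 + 1 = 30737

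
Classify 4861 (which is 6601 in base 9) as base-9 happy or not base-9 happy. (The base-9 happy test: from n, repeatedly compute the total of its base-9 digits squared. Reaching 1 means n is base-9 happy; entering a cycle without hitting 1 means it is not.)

4861 = (6,6,0,1)_9 → 6² + 6² + 0² + 1² = 73
73 = (8,1)_9 → 8² + 1² = 65
65 = (7,2)_9 → 7² + 2² = 53
53 = (5,8)_9 → 5² + 8² = 89
89 = (1,0,8)_9 → 1² + 0² + 8² = 65  — 65 already seen; the sequence cycles without reaching 1.

not base-9 happy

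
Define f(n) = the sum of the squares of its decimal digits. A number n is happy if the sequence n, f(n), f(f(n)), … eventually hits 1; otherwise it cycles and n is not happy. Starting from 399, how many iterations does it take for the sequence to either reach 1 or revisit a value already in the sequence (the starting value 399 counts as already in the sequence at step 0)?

399 → 3² + 9² + 9² = 9 + 81 + 81 = 171
171 → 1² + 7² + 1² = 1 + 49 + 1 = 51
51 → 5² + 1² = 25 + 1 = 26
26 → 2² + 6² = 4 + 36 = 40
40 → 4² + 0² = 16 + 0 = 16
16 → 1² + 6² = 1 + 36 = 37
37 → 3² + 7² = 9 + 49 = 58
58 → 5² + 8² = 25 + 64 = 89
89 → 8² + 9² = 64 + 81 = 145
145 → 1² + 4² + 5² = 1 + 16 + 25 = 42
42 → 4² + 2² = 16 + 4 = 20
20 → 2² + 0² = 4 + 0 = 4
4 → 4² = 16  — 16 repeats.
That took 13 steps.

13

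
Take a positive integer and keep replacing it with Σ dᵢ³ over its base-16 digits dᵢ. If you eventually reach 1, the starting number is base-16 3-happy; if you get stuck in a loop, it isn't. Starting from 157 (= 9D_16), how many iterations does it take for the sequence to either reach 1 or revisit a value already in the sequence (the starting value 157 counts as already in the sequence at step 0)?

157 = (9,13)_16 → 9³ + 13³ = 729 + 2197 = 2926
2926 = (11,6,14)_16 → 11³ + 6³ + 14³ = 1331 + 216 + 2744 = 4291
4291 = (1,0,12,3)_16 → 1³ + 0³ + 12³ + 3³ = 1 + 0 + 1728 + 27 = 1756
1756 = (6,13,12)_16 → 6³ + 13³ + 12³ = 216 + 2197 + 1728 = 4141
4141 = (1,0,2,13)_16 → 1³ + 0³ + 2³ + 13³ = 1 + 0 + 8 + 2197 = 2206
2206 = (8,9,14)_16 → 8³ + 9³ + 14³ = 512 + 729 + 2744 = 3985
3985 = (15,9,1)_16 → 15³ + 9³ + 1³ = 3375 + 729 + 1 = 4105
4105 = (1,0,0,9)_16 → 1³ + 0³ + 0³ + 9³ = 1 + 0 + 0 + 729 = 730
730 = (2,13,10)_16 → 2³ + 13³ + 10³ = 8 + 2197 + 1000 = 3205
3205 = (12,8,5)_16 → 12³ + 8³ + 5³ = 1728 + 512 + 125 = 2365
2365 = (9,3,13)_16 → 9³ + 3³ + 13³ = 729 + 27 + 2197 = 2953
2953 = (11,8,9)_16 → 11³ + 8³ + 9³ = 1331 + 512 + 729 = 2572
2572 = (10,0,12)_16 → 10³ + 0³ + 12³ = 1000 + 0 + 1728 = 2728
2728 = (10,10,8)_16 → 10³ + 10³ + 8³ = 1000 + 1000 + 512 = 2512
2512 = (9,13,0)_16 → 9³ + 13³ + 0³ = 729 + 2197 + 0 = 2926  — 2926 repeats.
That took 15 steps.

15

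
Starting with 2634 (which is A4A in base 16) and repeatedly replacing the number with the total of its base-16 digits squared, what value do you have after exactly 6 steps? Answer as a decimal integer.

2634 = (10,4,10)_16 → 10² + 4² + 10² = 216
216 = (13,8)_16 → 13² + 8² = 233
233 = (14,9)_16 → 14² + 9² = 277
277 = (1,1,5)_16 → 1² + 1² + 5² = 27
27 = (1,11)_16 → 1² + 11² = 122
122 = (7,10)_16 → 7² + 10² = 149

149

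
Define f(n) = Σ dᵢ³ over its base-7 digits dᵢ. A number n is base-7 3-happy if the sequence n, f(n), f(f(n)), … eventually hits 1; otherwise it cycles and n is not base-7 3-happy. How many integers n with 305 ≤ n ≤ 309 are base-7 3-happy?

1

305: 305 → 281 → 251 → 341 → 557 → 137 → 197 → 65 → 17 → 35 → 125 → 251  (repeats 251)
306: 306 → 342 → 648 → 282 → 258 → 342  (repeats 342)
307: 307 → 433 → 343 → 1  (reaches 1)
308: 308 → 224 → 128 → 80 → 92 → 218 → 92  (repeats 92)
309: 309 → 225 → 129 → 99 → 9 → 9  (repeats 9)
base-7 3-happy: 307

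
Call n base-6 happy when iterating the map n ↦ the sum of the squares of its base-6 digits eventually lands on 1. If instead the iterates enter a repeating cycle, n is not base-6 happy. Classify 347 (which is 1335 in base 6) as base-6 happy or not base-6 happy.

347 = (1,3,3,5)_6 → 1² + 3² + 3² + 5² = 44
44 = (1,1,2)_6 → 1² + 1² + 2² = 6
6 = (1,0)_6 → 1² + 0² = 1  — reached 1.

base-6 happy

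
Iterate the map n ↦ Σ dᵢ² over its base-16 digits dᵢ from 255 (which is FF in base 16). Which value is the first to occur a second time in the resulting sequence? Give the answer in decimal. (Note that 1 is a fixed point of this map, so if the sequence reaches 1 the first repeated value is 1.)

255 = (15,15)_16 → 15² + 15² = 225 + 225 = 450
450 = (1,12,2)_16 → 1² + 12² + 2² = 1 + 144 + 4 = 149
149 = (9,5)_16 → 9² + 5² = 81 + 25 = 106
106 = (6,10)_16 → 6² + 10² = 36 + 100 = 136
136 = (8,8)_16 → 8² + 8² = 64 + 64 = 128
128 = (8,0)_16 → 8² + 0² = 64 + 0 = 64
64 = (4,0)_16 → 4² + 0² = 16 + 0 = 16
16 = (1,0)_16 → 1² + 0² = 1 + 0 = 1  — reached the fixed point 1.
1 → 1, so 1 is the first repeated value.

1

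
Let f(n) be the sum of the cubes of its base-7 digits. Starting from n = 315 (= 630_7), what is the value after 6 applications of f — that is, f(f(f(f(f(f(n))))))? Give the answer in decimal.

9

315 = (6,3,0)_7 → 6³ + 3³ + 0³ = 216 + 27 + 0 = 243
243 = (4,6,5)_7 → 4³ + 6³ + 5³ = 64 + 216 + 125 = 405
405 = (1,1,1,6)_7 → 1³ + 1³ + 1³ + 6³ = 1 + 1 + 1 + 216 = 219
219 = (4,3,2)_7 → 4³ + 3³ + 2³ = 64 + 27 + 8 = 99
99 = (2,0,1)_7 → 2³ + 0³ + 1³ = 8 + 0 + 1 = 9
9 = (1,2)_7 → 1³ + 2³ = 1 + 8 = 9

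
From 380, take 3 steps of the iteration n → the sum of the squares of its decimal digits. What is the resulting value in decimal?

89

380 → 3² + 8² + 0² = 73
73 → 7² + 3² = 58
58 → 5² + 8² = 89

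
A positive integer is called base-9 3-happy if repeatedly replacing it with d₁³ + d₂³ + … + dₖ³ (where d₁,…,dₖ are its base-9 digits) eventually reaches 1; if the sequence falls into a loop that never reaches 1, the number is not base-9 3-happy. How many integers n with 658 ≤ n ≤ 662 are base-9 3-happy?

1

658: 658 → 514 → 244 → 28 → 28  (repeats 28)
659: 659 → 521 → 755 → 521  (repeats 521)
660: 660 → 540 → 432 → 152 → 856 → 128 → 134 → 638 → 1198 → 470 → 476 → 980 → 540  (repeats 540)
661: 661 → 577 → 345 → 99 → 9 → 1  (reaches 1)
662: 662 → 638 → 1198 → 470 → 476 → 980 → 540 → 432 → 152 → 856 → 128 → 134 → 638  (repeats 638)
base-9 3-happy: 661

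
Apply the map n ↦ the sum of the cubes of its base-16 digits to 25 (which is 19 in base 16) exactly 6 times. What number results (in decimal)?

25 = (1,9)_16 → 1³ + 9³ = 730
730 = (2,13,10)_16 → 2³ + 13³ + 10³ = 3205
3205 = (12,8,5)_16 → 12³ + 8³ + 5³ = 2365
2365 = (9,3,13)_16 → 9³ + 3³ + 13³ = 2953
2953 = (11,8,9)_16 → 11³ + 8³ + 9³ = 2572
2572 = (10,0,12)_16 → 10³ + 0³ + 12³ = 2728

2728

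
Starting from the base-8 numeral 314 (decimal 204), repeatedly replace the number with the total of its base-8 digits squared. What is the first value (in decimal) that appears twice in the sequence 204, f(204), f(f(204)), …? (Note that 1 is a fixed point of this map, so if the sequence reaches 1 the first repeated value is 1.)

204 = (3,1,4)_8 → 3² + 1² + 4² = 9 + 1 + 16 = 26
26 = (3,2)_8 → 3² + 2² = 9 + 4 = 13
13 = (1,5)_8 → 1² + 5² = 1 + 25 = 26  — 26 already appeared earlier.

26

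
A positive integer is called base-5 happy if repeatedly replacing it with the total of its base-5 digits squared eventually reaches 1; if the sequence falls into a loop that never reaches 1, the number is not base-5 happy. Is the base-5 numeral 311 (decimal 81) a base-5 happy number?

base-5 happy

81 = (3,1,1)_5 → 3² + 1² + 1² = 11
11 = (2,1)_5 → 2² + 1² = 5
5 = (1,0)_5 → 1² + 0² = 1  — reached 1.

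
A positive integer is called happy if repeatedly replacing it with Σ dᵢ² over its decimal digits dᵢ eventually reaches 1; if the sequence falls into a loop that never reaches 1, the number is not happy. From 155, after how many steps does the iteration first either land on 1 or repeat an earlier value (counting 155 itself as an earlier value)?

155 → 1² + 5² + 5² = 51
51 → 5² + 1² = 26
26 → 2² + 6² = 40
40 → 4² + 0² = 16
16 → 1² + 6² = 37
37 → 3² + 7² = 58
58 → 5² + 8² = 89
89 → 8² + 9² = 145
145 → 1² + 4² + 5² = 42
42 → 4² + 2² = 20
20 → 2² + 0² = 4
4 → 4² = 16  — 16 repeats.
That took 12 steps.

12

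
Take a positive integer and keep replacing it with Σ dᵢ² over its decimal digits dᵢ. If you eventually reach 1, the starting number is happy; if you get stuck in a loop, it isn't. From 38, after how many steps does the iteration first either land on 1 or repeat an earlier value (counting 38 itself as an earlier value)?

38 → 73
73 → 58
58 → 89
89 → 145
145 → 42
42 → 20
20 → 4
4 → 16
16 → 37
37 → 58  — 58 repeats.
That took 10 steps.

10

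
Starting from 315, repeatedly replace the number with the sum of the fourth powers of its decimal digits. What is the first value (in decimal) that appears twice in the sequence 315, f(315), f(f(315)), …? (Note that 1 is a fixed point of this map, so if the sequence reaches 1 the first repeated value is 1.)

315 → 3⁴ + 1⁴ + 5⁴ = 707
707 → 7⁴ + 0⁴ + 7⁴ = 4802
4802 → 4⁴ + 8⁴ + 0⁴ + 2⁴ = 4368
4368 → 4⁴ + 3⁴ + 6⁴ + 8⁴ = 5729
5729 → 5⁴ + 7⁴ + 2⁴ + 9⁴ = 9603
9603 → 9⁴ + 6⁴ + 0⁴ + 3⁴ = 7938
7938 → 7⁴ + 9⁴ + 3⁴ + 8⁴ = 13139
13139 → 1⁴ + 3⁴ + 1⁴ + 3⁴ + 9⁴ = 6725
6725 → 6⁴ + 7⁴ + 2⁴ + 5⁴ = 4338
4338 → 4⁴ + 3⁴ + 3⁴ + 8⁴ = 4514
4514 → 4⁴ + 5⁴ + 1⁴ + 4⁴ = 1138
1138 → 1⁴ + 1⁴ + 3⁴ + 8⁴ = 4179
4179 → 4⁴ + 1⁴ + 7⁴ + 9⁴ = 9219
9219 → 9⁴ + 2⁴ + 1⁴ + 9⁴ = 13139  — 13139 already appeared earlier.

13139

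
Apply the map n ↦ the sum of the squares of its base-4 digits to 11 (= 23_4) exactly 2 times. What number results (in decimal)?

10

11 = (2,3)_4 → 2² + 3² = 13
13 = (3,1)_4 → 3² + 1² = 10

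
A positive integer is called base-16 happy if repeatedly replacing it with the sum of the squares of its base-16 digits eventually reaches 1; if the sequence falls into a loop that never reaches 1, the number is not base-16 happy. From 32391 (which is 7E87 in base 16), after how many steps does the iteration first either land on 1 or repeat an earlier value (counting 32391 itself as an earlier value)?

15

32391 = (7,14,8,7)_16 → 7² + 14² + 8² + 7² = 49 + 196 + 64 + 49 = 358
358 = (1,6,6)_16 → 1² + 6² + 6² = 1 + 36 + 36 = 73
73 = (4,9)_16 → 4² + 9² = 16 + 81 = 97
97 = (6,1)_16 → 6² + 1² = 36 + 1 = 37
37 = (2,5)_16 → 2² + 5² = 4 + 25 = 29
29 = (1,13)_16 → 1² + 13² = 1 + 169 = 170
170 = (10,10)_16 → 10² + 10² = 100 + 100 = 200
200 = (12,8)_16 → 12² + 8² = 144 + 64 = 208
208 = (13,0)_16 → 13² + 0² = 169 + 0 = 169
169 = (10,9)_16 → 10² + 9² = 100 + 81 = 181
181 = (11,5)_16 → 11² + 5² = 121 + 25 = 146
146 = (9,2)_16 → 9² + 2² = 81 + 4 = 85
85 = (5,5)_16 → 5² + 5² = 25 + 25 = 50
50 = (3,2)_16 → 3² + 2² = 9 + 4 = 13
13 = (13)_16 → 13² = 169  — 169 repeats.
That took 15 steps.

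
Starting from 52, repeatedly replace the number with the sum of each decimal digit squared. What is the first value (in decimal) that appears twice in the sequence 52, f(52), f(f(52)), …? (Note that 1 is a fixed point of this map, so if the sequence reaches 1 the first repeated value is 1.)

89

52 → 5² + 2² = 29
29 → 2² + 9² = 85
85 → 8² + 5² = 89
89 → 8² + 9² = 145
145 → 1² + 4² + 5² = 42
42 → 4² + 2² = 20
20 → 2² + 0² = 4
4 → 4² = 16
16 → 1² + 6² = 37
37 → 3² + 7² = 58
58 → 5² + 8² = 89  — 89 already appeared earlier.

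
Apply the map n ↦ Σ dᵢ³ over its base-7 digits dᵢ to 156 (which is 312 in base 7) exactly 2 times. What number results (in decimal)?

156 = (3,1,2)_7 → 3³ + 1³ + 2³ = 27 + 1 + 8 = 36
36 = (5,1)_7 → 5³ + 1³ = 125 + 1 = 126

126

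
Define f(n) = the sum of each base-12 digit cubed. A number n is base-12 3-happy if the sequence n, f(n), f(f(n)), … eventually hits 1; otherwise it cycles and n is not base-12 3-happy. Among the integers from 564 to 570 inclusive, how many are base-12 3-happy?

564: 564 → 1358 → 862 → 2456 → 638 → 197 → 190 → 1028 → 856 → 1520 → 1728 → 1  (reaches 1)
565: 565 → 1359 → 881 → 342 → 288 → 8 → 512 → 755 → 1464 → 1008 → 343 → 415 → 1351 → 1136 → 1855 → 1344 → 793 → 342  (repeats 342)
566: 566 → 1366 → 1854 → 1217 → 762 → 368 → 736 → 190 → 1028 → 856 → 1520 → 1728 → 1  (reaches 1)
567: 567 → 1385 → 1197 → 1268 → 1753 → 10 → 1000 → 1611 → 1366 → 1854 → 1217 → 762 → 368 → 736 → 190 → 1028 → 856 → 1520 → 1728 → 1  (reaches 1)
568: 568 → 1422 → 1945 → 219 → 244 → 577 → 65 → 250 → 1513 → 1217 → 762 → 368 → 736 → 190 → 1028 → 856 → 1520 → 1728 → 1  (reaches 1)
569: 569 → 1483 → 1370 → 953 → 684 → 793 → 342 → 288 → 8 → 512 → 755 → 1464 → 1008 → 343 → 415 → 1351 → 1136 → 1855 → 1344 → 793  (repeats 793)
570: 570 → 1574 → 2339 → 1404 → 1458 → 1217 → 762 → 368 → 736 → 190 → 1028 → 856 → 1520 → 1728 → 1  (reaches 1)
base-12 3-happy: 564, 566, 567, 568, 570

5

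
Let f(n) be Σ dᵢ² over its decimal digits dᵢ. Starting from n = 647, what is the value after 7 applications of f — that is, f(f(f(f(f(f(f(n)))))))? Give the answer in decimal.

89

647 → 6² + 4² + 7² = 36 + 16 + 49 = 101
101 → 1² + 0² + 1² = 1 + 0 + 1 = 2
2 → 2² = 4
4 → 4² = 16
16 → 1² + 6² = 1 + 36 = 37
37 → 3² + 7² = 9 + 49 = 58
58 → 5² + 8² = 25 + 64 = 89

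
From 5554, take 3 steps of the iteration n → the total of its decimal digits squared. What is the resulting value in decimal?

68

5554 → 5² + 5² + 5² + 4² = 25 + 25 + 25 + 16 = 91
91 → 9² + 1² = 81 + 1 = 82
82 → 8² + 2² = 64 + 4 = 68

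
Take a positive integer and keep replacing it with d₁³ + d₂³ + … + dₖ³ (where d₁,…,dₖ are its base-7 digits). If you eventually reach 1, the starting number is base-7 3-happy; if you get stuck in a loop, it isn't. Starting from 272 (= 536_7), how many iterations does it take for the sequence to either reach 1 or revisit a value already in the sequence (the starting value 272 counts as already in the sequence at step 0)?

4

272 = (5,3,6)_7 → 5³ + 3³ + 6³ = 368
368 = (1,0,3,4)_7 → 1³ + 0³ + 3³ + 4³ = 92
92 = (1,6,1)_7 → 1³ + 6³ + 1³ = 218
218 = (4,3,1)_7 → 4³ + 3³ + 1³ = 92  — 92 repeats.
That took 4 steps.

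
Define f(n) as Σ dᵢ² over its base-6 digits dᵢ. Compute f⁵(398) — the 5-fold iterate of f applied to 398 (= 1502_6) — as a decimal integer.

398 = (1,5,0,2)_6 → 1² + 5² + 0² + 2² = 1 + 25 + 0 + 4 = 30
30 = (5,0)_6 → 5² + 0² = 25 + 0 = 25
25 = (4,1)_6 → 4² + 1² = 16 + 1 = 17
17 = (2,5)_6 → 2² + 5² = 4 + 25 = 29
29 = (4,5)_6 → 4² + 5² = 16 + 25 = 41

41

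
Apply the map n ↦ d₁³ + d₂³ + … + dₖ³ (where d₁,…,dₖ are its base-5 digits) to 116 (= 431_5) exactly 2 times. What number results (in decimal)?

62

116 = (4,3,1)_5 → 4³ + 3³ + 1³ = 92
92 = (3,3,2)_5 → 3³ + 3³ + 2³ = 62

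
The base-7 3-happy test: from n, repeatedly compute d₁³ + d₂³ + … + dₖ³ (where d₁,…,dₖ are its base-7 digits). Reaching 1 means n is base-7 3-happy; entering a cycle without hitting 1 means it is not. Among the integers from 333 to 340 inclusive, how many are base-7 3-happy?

1

333: 333 → 405 → 219 → 99 → 9 → 9  — not base-7 3-happy
334: 334 → 466 → 100 → 16 → 16  — not base-7 3-happy
335: 335 → 557 → 137 → 197 → 65 → 17 → 35 → 125 → 251 → 341 → 557  — not base-7 3-happy
336: 336 → 432 → 252 → 126 → 72 → 36 → 126  — not base-7 3-happy
337: 337 → 433 → 343 → 1  — base-7 3-happy
338: 338 → 440 → 434 → 218 → 92 → 218  — not base-7 3-happy
339: 339 → 459 → 81 → 129 → 99 → 9 → 9  — not base-7 3-happy
340: 340 → 496 → 244 → 496  — not base-7 3-happy
base-7 3-happy: 337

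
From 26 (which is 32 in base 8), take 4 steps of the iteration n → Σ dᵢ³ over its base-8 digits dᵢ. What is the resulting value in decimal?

559

26 = (3,2)_8 → 3³ + 2³ = 27 + 8 = 35
35 = (4,3)_8 → 4³ + 3³ = 64 + 27 = 91
91 = (1,3,3)_8 → 1³ + 3³ + 3³ = 1 + 27 + 27 = 55
55 = (6,7)_8 → 6³ + 7³ = 216 + 343 = 559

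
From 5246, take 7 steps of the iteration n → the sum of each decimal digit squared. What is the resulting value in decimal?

145

5246 → 81
81 → 65
65 → 61
61 → 37
37 → 58
58 → 89
89 → 145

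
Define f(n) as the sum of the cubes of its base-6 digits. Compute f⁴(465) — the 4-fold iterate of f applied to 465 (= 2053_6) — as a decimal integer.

465 = (2,0,5,3)_6 → 2³ + 0³ + 5³ + 3³ = 160
160 = (4,2,4)_6 → 4³ + 2³ + 4³ = 136
136 = (3,4,4)_6 → 3³ + 4³ + 4³ = 155
155 = (4,1,5)_6 → 4³ + 1³ + 5³ = 190

190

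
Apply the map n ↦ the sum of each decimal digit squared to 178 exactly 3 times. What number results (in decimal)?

65

178 → 1² + 7² + 8² = 1 + 49 + 64 = 114
114 → 1² + 1² + 4² = 1 + 1 + 16 = 18
18 → 1² + 8² = 1 + 64 = 65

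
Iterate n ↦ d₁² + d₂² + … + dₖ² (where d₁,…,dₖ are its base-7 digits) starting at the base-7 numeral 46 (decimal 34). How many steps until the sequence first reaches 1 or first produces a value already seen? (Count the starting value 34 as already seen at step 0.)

34 = (4,6)_7 → 4² + 6² = 16 + 36 = 52
52 = (1,0,3)_7 → 1² + 0² + 3² = 1 + 0 + 9 = 10
10 = (1,3)_7 → 1² + 3² = 1 + 9 = 10  — 10 repeats.
That took 3 steps.

3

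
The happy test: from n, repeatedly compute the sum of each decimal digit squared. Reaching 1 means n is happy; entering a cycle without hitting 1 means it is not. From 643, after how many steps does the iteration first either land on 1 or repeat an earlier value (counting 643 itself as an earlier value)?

10

643 → 61
61 → 37
37 → 58
58 → 89
89 → 145
145 → 42
42 → 20
20 → 4
4 → 16
16 → 37  — 37 repeats.
That took 10 steps.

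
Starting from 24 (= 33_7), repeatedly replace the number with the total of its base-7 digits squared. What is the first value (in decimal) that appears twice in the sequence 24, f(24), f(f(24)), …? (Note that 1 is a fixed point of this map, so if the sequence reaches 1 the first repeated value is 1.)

24 = (3,3)_7 → 3² + 3² = 9 + 9 = 18
18 = (2,4)_7 → 2² + 4² = 4 + 16 = 20
20 = (2,6)_7 → 2² + 6² = 4 + 36 = 40
40 = (5,5)_7 → 5² + 5² = 25 + 25 = 50
50 = (1,0,1)_7 → 1² + 0² + 1² = 1 + 0 + 1 = 2
2 = (2)_7 → 2² = 4
4 = (4)_7 → 4² = 16
16 = (2,2)_7 → 2² + 2² = 4 + 4 = 8
8 = (1,1)_7 → 1² + 1² = 1 + 1 = 2  — 2 already appeared earlier.

2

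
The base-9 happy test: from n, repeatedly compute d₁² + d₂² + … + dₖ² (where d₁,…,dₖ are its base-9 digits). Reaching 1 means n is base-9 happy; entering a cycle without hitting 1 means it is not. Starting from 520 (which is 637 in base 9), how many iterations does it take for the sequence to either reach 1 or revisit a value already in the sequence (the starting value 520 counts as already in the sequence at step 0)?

6

520 = (6,3,7)_9 → 6² + 3² + 7² = 36 + 9 + 49 = 94
94 = (1,1,4)_9 → 1² + 1² + 4² = 1 + 1 + 16 = 18
18 = (2,0)_9 → 2² + 0² = 4 + 0 = 4
4 = (4)_9 → 4² = 16
16 = (1,7)_9 → 1² + 7² = 1 + 49 = 50
50 = (5,5)_9 → 5² + 5² = 25 + 25 = 50  — 50 repeats.
That took 6 steps.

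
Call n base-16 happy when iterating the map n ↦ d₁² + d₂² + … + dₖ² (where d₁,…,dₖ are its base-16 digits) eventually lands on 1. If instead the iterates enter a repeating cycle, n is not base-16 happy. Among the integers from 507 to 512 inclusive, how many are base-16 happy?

507: 507 → 347 → 147 → 90 → 125 → 218 → 269 → 170 → 200 → 208 → 169 → 181 → 146 → 85 → 50 → 13 → 169  — not base-16 happy
508: 508 → 370 → 54 → 45 → 173 → 269 → 170 → 200 → 208 → 169 → 181 → 146 → 85 → 50 → 13 → 169  — not base-16 happy
509: 509 → 395 → 186 → 221 → 338 → 30 → 197 → 169 → 181 → 146 → 85 → 50 → 13 → 169  — not base-16 happy
510: 510 → 422 → 137 → 145 → 82 → 29 → 170 → 200 → 208 → 169 → 181 → 146 → 85 → 50 → 13 → 169  — not base-16 happy
511: 511 → 451 → 154 → 181 → 146 → 85 → 50 → 13 → 169 → 181  — not base-16 happy
512: 512 → 4 → 16 → 1  — base-16 happy
base-16 happy: 512

1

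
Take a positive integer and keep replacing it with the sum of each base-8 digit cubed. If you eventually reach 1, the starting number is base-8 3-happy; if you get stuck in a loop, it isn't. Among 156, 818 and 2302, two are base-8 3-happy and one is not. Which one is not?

156: 156 → 99 → 92 → 92  — repeats 92 (not base-8 3-happy)
818: 818 → 289 → 129 → 9 → 2 → 8 → 1  — reaches 1 (base-8 3-happy)
2302: 2302 → 650 → 18 → 16 → 8 → 1  — reaches 1 (base-8 3-happy)

156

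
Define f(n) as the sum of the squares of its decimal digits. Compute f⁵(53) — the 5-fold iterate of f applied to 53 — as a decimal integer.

89

53 → 5² + 3² = 25 + 9 = 34
34 → 3² + 4² = 9 + 16 = 25
25 → 2² + 5² = 4 + 25 = 29
29 → 2² + 9² = 4 + 81 = 85
85 → 8² + 5² = 64 + 25 = 89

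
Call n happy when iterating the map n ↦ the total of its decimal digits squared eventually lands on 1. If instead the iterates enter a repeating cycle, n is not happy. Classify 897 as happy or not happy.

897 → 194
194 → 98
98 → 145
145 → 42
42 → 20
20 → 4
4 → 16
16 → 37
37 → 58
58 → 89
89 → 145  — 145 already seen; the sequence cycles without reaching 1.

not happy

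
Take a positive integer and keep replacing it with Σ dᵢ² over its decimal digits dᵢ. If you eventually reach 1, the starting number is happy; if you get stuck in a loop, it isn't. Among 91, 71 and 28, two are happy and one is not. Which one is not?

71

91: 91 → 82 → 68 → 100 → 1  — reaches 1 (happy)
71: 71 → 50 → 25 → 29 → 85 → 89 → 145 → 42 → 20 → 4 → 16 → 37 → 58 → 89  — repeats 89 (not happy)
28: 28 → 68 → 100 → 1  — reaches 1 (happy)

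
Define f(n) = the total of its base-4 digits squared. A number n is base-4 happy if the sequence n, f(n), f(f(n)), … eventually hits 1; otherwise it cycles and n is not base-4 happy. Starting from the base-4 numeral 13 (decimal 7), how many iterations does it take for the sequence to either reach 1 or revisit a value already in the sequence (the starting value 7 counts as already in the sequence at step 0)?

7 = (1,3)_4 → 10
10 = (2,2)_4 → 8
8 = (2,0)_4 → 4
4 = (1,0)_4 → 1  — reached 1.
That took 4 steps.

4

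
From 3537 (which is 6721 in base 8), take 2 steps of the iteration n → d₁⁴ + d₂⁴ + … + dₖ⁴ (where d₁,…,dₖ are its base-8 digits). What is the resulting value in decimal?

2433

3537 = (6,7,2,1)_8 → 6⁴ + 7⁴ + 2⁴ + 1⁴ = 3714
3714 = (7,2,0,2)_8 → 7⁴ + 2⁴ + 0⁴ + 2⁴ = 2433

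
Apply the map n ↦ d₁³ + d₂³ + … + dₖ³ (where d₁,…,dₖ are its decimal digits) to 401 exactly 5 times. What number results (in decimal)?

401 → 65
65 → 341
341 → 92
92 → 737
737 → 713

713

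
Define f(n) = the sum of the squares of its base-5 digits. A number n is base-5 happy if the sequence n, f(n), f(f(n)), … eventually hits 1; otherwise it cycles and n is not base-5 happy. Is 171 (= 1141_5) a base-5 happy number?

base-5 happy

171 = (1,1,4,1)_5 → 19
19 = (3,4)_5 → 25
25 = (1,0,0)_5 → 1  — reached 1.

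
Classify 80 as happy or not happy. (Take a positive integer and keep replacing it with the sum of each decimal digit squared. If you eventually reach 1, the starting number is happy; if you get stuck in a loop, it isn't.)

not happy

80 → 8² + 0² = 64
64 → 6² + 4² = 52
52 → 5² + 2² = 29
29 → 2² + 9² = 85
85 → 8² + 5² = 89
89 → 8² + 9² = 145
145 → 1² + 4² + 5² = 42
42 → 4² + 2² = 20
20 → 2² + 0² = 4
4 → 4² = 16
16 → 1² + 6² = 37
37 → 3² + 7² = 58
58 → 5² + 8² = 89  — 89 already seen; the sequence cycles without reaching 1.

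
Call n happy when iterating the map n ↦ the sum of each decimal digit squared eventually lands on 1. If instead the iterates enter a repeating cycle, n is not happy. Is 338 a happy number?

happy

338 → 3² + 3² + 8² = 9 + 9 + 64 = 82
82 → 8² + 2² = 64 + 4 = 68
68 → 6² + 8² = 36 + 64 = 100
100 → 1² + 0² + 0² = 1 + 0 + 0 = 1  — reached 1.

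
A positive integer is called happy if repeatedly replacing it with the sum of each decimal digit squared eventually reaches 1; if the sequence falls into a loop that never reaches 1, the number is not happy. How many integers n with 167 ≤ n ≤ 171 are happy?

167: 167 → 86 → 100 → 1  — happy
168: 168 → 101 → 2 → 4 → 16 → 37 → 58 → 89 → 145 → 42 → 20 → 4  — not happy
169: 169 → 118 → 66 → 72 → 53 → 34 → 25 → 29 → 85 → 89 → 145 → 42 → 20 → 4 → 16 → 37 → 58 → 89  — not happy
170: 170 → 50 → 25 → 29 → 85 → 89 → 145 → 42 → 20 → 4 → 16 → 37 → 58 → 89  — not happy
171: 171 → 51 → 26 → 40 → 16 → 37 → 58 → 89 → 145 → 42 → 20 → 4 → 16  — not happy
happy: 167

1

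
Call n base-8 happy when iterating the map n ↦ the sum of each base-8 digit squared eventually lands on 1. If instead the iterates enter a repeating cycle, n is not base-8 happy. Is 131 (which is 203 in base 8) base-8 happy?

131 = (2,0,3)_8 → 13
13 = (1,5)_8 → 26
26 = (3,2)_8 → 13  — 13 already seen; the sequence cycles without reaching 1.

not base-8 happy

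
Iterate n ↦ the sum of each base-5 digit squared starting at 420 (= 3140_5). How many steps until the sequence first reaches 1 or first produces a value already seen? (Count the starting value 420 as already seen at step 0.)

420 = (3,1,4,0)_5 → 3² + 1² + 4² + 0² = 26
26 = (1,0,1)_5 → 1² + 0² + 1² = 2
2 = (2)_5 → 2² = 4
4 = (4)_5 → 4² = 16
16 = (3,1)_5 → 3² + 1² = 10
10 = (2,0)_5 → 2² + 0² = 4  — 4 repeats.
That took 6 steps.

6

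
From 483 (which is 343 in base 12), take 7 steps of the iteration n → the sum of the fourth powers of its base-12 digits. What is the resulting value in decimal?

24738

483 = (3,4,3)_12 → 3⁴ + 4⁴ + 3⁴ = 81 + 256 + 81 = 418
418 = (2,10,10)_12 → 2⁴ + 10⁴ + 10⁴ = 16 + 10000 + 10000 = 20016
20016 = (11,7,0,0)_12 → 11⁴ + 7⁴ + 0⁴ + 0⁴ = 14641 + 2401 + 0 + 0 = 17042
17042 = (9,10,4,2)_12 → 9⁴ + 10⁴ + 4⁴ + 2⁴ = 6561 + 10000 + 256 + 16 = 16833
16833 = (9,8,10,9)_12 → 9⁴ + 8⁴ + 10⁴ + 9⁴ = 6561 + 4096 + 10000 + 6561 = 27218
27218 = (1,3,9,0,2)_12 → 1⁴ + 3⁴ + 9⁴ + 0⁴ + 2⁴ = 1 + 81 + 6561 + 0 + 16 = 6659
6659 = (3,10,2,11)_12 → 3⁴ + 10⁴ + 2⁴ + 11⁴ = 81 + 10000 + 16 + 14641 = 24738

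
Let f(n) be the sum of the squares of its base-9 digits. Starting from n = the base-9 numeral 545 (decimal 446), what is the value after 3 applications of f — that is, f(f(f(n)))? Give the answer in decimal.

446 = (5,4,5)_9 → 5² + 4² + 5² = 66
66 = (7,3)_9 → 7² + 3² = 58
58 = (6,4)_9 → 6² + 4² = 52

52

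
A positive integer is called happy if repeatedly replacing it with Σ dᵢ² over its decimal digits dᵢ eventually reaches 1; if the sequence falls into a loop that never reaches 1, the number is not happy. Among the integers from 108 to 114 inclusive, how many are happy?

1

108: 108 → 65 → 61 → 37 → 58 → 89 → 145 → 42 → 20 → 4 → 16 → 37  — not happy
109: 109 → 82 → 68 → 100 → 1  — happy
110: 110 → 2 → 4 → 16 → 37 → 58 → 89 → 145 → 42 → 20 → 4  — not happy
111: 111 → 3 → 9 → 81 → 65 → 61 → 37 → 58 → 89 → 145 → 42 → 20 → 4 → 16 → 37  — not happy
112: 112 → 6 → 36 → 45 → 41 → 17 → 50 → 25 → 29 → 85 → 89 → 145 → 42 → 20 → 4 → 16 → 37 → 58 → 89  — not happy
113: 113 → 11 → 2 → 4 → 16 → 37 → 58 → 89 → 145 → 42 → 20 → 4  — not happy
114: 114 → 18 → 65 → 61 → 37 → 58 → 89 → 145 → 42 → 20 → 4 → 16 → 37  — not happy
happy: 109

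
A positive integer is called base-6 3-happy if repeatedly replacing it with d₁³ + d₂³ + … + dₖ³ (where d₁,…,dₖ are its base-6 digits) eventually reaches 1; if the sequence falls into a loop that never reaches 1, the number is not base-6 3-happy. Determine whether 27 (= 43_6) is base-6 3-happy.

27 = (4,3)_6 → 4³ + 3³ = 91
91 = (2,3,1)_6 → 2³ + 3³ + 1³ = 36
36 = (1,0,0)_6 → 1³ + 0³ + 0³ = 1  — reached 1.

base-6 3-happy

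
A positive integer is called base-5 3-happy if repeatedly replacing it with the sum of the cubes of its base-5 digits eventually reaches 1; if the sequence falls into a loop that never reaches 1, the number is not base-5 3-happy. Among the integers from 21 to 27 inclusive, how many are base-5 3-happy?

1

21: 21 → 65 → 35 → 9 → 65  (repeats 65)
22: 22 → 72 → 80 → 28 → 28  (repeats 28)
23: 23 → 91 → 55 → 9 → 65 → 35 → 9  (repeats 9)
24: 24 → 128 → 28 → 28  (repeats 28)
25: 25 → 1  (reaches 1)
26: 26 → 2 → 8 → 28 → 28  (repeats 28)
27: 27 → 9 → 65 → 35 → 9  (repeats 9)
base-5 3-happy: 25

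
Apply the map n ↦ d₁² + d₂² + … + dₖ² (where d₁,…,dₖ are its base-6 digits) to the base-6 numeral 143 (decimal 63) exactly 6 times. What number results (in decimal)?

17

63 = (1,4,3)_6 → 26
26 = (4,2)_6 → 20
20 = (3,2)_6 → 13
13 = (2,1)_6 → 5
5 = (5)_6 → 25
25 = (4,1)_6 → 17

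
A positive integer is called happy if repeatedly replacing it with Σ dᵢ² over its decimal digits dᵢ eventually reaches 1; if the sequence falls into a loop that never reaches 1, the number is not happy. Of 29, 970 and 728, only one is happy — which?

29: 29 → 85 → 89 → 145 → 42 → 20 → 4 → 16 → 37 → 58 → 89  — repeats 89 (not happy)
970: 970 → 130 → 10 → 1  — reaches 1 (happy)
728: 728 → 117 → 51 → 26 → 40 → 16 → 37 → 58 → 89 → 145 → 42 → 20 → 4 → 16  — repeats 16 (not happy)

970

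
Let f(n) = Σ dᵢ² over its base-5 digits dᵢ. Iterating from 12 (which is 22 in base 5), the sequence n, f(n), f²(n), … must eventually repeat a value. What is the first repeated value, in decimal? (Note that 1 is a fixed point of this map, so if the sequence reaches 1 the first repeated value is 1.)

10

12 = (2,2)_5 → 2² + 2² = 8
8 = (1,3)_5 → 1² + 3² = 10
10 = (2,0)_5 → 2² + 0² = 4
4 = (4)_5 → 4² = 16
16 = (3,1)_5 → 3² + 1² = 10  — 10 already appeared earlier.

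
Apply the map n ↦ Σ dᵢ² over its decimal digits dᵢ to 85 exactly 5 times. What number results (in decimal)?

85 → 8² + 5² = 64 + 25 = 89
89 → 8² + 9² = 64 + 81 = 145
145 → 1² + 4² + 5² = 1 + 16 + 25 = 42
42 → 4² + 2² = 16 + 4 = 20
20 → 2² + 0² = 4 + 0 = 4

4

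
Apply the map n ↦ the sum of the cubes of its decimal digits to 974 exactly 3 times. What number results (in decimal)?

197

974 → 1136
1136 → 245
245 → 197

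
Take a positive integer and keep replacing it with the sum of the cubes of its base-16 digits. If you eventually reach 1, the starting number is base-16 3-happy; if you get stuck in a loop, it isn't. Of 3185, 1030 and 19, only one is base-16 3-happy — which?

3185: 3185 → 2072 → 1025 → 65 → 65  — repeats 65 (not base-16 3-happy)
1030: 1030 → 280 → 514 → 16 → 1  — reaches 1 (base-16 3-happy)
19: 19 → 28 → 1729 → 1945 → 1801 → 1072 → 91 → 1456 → 1456  — repeats 1456 (not base-16 3-happy)

1030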